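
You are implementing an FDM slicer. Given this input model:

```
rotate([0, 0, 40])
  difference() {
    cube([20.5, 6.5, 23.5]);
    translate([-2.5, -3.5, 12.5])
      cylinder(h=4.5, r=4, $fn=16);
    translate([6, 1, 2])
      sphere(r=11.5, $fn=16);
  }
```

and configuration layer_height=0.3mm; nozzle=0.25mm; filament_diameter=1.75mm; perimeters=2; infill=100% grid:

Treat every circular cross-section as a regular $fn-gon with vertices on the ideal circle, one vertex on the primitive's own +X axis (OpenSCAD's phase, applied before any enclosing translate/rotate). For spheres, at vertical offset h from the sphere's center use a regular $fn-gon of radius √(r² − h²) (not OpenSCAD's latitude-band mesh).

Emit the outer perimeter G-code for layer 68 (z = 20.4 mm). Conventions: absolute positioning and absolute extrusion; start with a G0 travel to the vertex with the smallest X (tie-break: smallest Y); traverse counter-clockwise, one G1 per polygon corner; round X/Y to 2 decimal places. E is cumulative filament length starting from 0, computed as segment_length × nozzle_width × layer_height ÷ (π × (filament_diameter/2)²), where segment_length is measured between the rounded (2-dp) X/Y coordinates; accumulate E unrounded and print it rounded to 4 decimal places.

At z = 20.4 mm: the cube (footprint 20.5×6.5) is included at this height; the cylinder at (-2.5, -3.5) does not reach this height (z outside [12.5, 17]); the sphere at (6, 1) is absent (|z−center|=18.400 > r=11.5); After the difference (first − rest): none of the subtracted shapes is present at this height, so the 20.5×6.5 cube is unchanged — 1 connected region; (whole slice rotated 40° about Z — lengths, areas and connectivity unchanged). The outline is a single polygon with 4 vertices. Extrusion per mm of travel: 0.25 × 0.3 / (π × 0.875²) = 0.031181. Accumulating E over each segment gives final E = 1.6839.

G0 X-4.18 Y4.98 Z20.40
G1 X0.00 Y0.00 E0.2027
G1 X15.70 Y13.18 E0.8419
G1 X11.53 Y18.16 E1.0444
G1 X-4.18 Y4.98 E1.6839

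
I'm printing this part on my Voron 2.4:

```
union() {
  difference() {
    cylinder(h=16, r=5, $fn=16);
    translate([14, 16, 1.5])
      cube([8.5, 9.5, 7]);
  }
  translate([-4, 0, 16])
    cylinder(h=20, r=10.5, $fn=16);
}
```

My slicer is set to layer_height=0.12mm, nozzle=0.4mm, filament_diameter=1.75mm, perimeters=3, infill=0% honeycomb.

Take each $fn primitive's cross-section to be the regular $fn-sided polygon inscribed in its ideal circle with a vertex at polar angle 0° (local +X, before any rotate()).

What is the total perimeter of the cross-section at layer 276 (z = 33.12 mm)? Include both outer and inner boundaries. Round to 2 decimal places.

At z = 33.12 mm: the cylinder is not intersected at this z (z outside [0, 16]); the cube at (14, 16) is absent (z outside [1.5, 8.5]); Subtracting the remaining from the first: the first operand is absent here, so nothing remains; the r=10.5 cylinder at (-4, 0) contributes a regular 16-gon of circumradius 10.5 (perimeter = 2·16·10.500·sin(180°/16) = 65.55 mm); Taking the union: only the r=10.5 cylinder at (-4, 0) is present, so the union is just that shape — boundary = 65.55 mm. Overall, the cross-section is a single solid region. Total boundary length (outer) = 65.55 mm.

65.55 mm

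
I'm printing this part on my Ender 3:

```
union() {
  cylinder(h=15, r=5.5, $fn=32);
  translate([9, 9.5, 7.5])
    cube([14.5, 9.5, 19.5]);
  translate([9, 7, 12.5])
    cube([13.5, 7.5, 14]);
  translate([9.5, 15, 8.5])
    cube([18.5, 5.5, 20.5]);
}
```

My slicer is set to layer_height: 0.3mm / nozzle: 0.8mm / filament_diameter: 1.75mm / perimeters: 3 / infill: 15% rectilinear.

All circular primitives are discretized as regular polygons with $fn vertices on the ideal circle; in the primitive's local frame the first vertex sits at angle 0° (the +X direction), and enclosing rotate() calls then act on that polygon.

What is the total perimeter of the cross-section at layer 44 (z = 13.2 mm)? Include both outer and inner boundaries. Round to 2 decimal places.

99.50 mm

At z = 13.2 mm: the r=5.5 cylinder contributes a regular 32-gon of circumradius 5.5 (perimeter = 2·32·5.500·sin(180°/32) = 34.50 mm); the cube at (9, 9.5) is present — its section is the full 14.5×9.5 rectangle (perimeter 48.00 mm); the 13.5×7.5 cube at (9, 7) contributes its full rectangle (perimeter 42.00 mm); the cube at (9.5, 15) (footprint 18.5×5.5) is included at this height (perimeter 48.00 mm); Combining (union): the regions partially overlap (shared area 123.50 mm²), so the edge portions inside another operand are dropped and the merged outline is re-measured after clipping — boundary = 99.50 mm. Overall, the cross-section has 2 separate islands. Total boundary length (outer) = 99.50 mm.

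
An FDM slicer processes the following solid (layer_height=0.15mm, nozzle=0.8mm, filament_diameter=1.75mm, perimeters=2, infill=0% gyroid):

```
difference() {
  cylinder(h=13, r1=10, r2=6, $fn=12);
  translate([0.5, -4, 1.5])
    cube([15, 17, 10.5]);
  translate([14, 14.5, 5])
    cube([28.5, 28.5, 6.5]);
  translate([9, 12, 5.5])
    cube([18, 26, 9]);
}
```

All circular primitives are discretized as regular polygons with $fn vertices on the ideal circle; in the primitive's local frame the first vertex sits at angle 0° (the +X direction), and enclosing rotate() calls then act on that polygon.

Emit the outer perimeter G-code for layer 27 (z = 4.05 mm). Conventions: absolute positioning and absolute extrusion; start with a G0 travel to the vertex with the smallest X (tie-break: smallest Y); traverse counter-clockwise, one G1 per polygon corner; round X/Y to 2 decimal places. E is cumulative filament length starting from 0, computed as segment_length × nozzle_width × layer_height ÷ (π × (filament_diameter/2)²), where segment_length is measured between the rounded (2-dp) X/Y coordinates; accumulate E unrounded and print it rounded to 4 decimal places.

G0 X-8.75 Y0.00 Z4.05
G1 X-7.58 Y-4.38 E0.2262
G1 X-4.38 Y-7.58 E0.4520
G1 X0.00 Y-8.75 E0.6781
G1 X4.38 Y-7.58 E0.9043
G1 X7.58 Y-4.38 E1.1301
G1 X7.68 Y-4.00 E1.1497
G1 X0.50 Y-4.00 E1.5079
G1 X0.50 Y8.62 E2.1375
G1 X0.00 Y8.75 E2.1633
G1 X-4.38 Y7.58 E2.3895
G1 X-7.58 Y4.38 E2.6153
G1 X-8.75 Y0.00 E2.8414

At z = 4.05 mm: the cone (r1=10→r2=6) has section circumradius 8.754 here — a regular 12-gon; the cube at (0.5, -4) (footprint 15×17) is included at this height; the cube at (14, 14.5) is absent (z outside [5, 11.5]); the cube at (9, 12) does not reach this height (z outside [5.5, 14.5]); Taking the first minus the rest: starting from the cone, the 15×17 cube at (0.5, -4) partially overlaps it — only the 84.00 mm² overlap (of its 255.00 mm²) is removed, clipping the outline — 1 connected region. The outline is a single polygon with 12 vertices. Extrusion per mm of travel: 0.8 × 0.15 / (π × 0.875²) = 0.049890. Accumulating E over each segment gives final E = 2.8414.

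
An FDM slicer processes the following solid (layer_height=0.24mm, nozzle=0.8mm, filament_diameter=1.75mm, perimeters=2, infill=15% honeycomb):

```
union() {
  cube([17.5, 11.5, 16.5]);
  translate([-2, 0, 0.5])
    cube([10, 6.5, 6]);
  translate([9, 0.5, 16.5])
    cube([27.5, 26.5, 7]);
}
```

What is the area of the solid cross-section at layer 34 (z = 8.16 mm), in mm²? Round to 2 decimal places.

At z = 8.16 mm: the cube (footprint 17.5×11.5) is included at this height (area 201.25 mm²); the cube at (-2, 0) is absent (z outside [0.5, 6.5]); the cube at (9, 0.5) is absent (z outside [16.5, 23.5]); Merging all regions: only the 17.5×11.5 cube is present, so the union is just that shape — area = 201.25 mm². Overall, the cross-section is a single solid region. Net area = 201.25 mm².

201.25 mm²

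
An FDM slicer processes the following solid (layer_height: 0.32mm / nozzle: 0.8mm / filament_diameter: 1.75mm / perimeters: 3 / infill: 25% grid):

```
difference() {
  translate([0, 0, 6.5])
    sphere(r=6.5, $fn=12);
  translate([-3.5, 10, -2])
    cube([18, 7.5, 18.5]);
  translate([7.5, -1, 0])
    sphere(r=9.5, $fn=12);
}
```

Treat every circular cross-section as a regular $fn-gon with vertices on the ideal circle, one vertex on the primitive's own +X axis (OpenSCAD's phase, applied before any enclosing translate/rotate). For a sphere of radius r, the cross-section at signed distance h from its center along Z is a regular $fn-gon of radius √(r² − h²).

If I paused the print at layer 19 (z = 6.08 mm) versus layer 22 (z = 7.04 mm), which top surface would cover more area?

Layer 19 (z = 6.08): the r=6.5 sphere contributes a regular 12-gon of circumradius √(6.5²−0.42²) = 6.486 (area = (12/2)·6.486²·sin(360°/12) = 126.22 mm²); the cube at (-3.5, 10) (footprint 18×7.5) is included at this height (area 135.00 mm²); the sphere at (7.5, -1): section is a regular 12-gon, circumradius = √(r²−h²) = √(9.5²−6.08²) = 7.300 (area = (12/2)·7.300²·sin(360°/12) = 159.85 mm²); Subtracting the remaining from the first: starting from the r=6.5 sphere (126.22 mm²), the 18×7.5 cube at (-3.5, 10) misses the remaining region (no effect); the r=9.5 sphere at (7.5, -1) partially overlaps it — only the 46.08 mm² overlap (of its 159.85 mm²) is removed, clipping the outline — area = 80.14 mm². So its area = 80.14 mm². Layer 22 (z = 7.04): the r=6.5 sphere slices to a regular 12-gon of circumradius 6.478 (√(r²−h²) with h=0.54 from center) (area = (12/2)·6.478²·sin(360°/12) = 125.88 mm²); the cube at (-3.5, 10) is present — its section is the full 18×7.5 rectangle (area 135.00 mm²); the r=9.5 sphere at (7.5, -1) contributes a regular 12-gon of circumradius √(9.5²−7.04²) = 6.379 (area = (12/2)·6.379²·sin(360°/12) = 122.07 mm²); Taking the first minus the rest: starting from the r=6.5 sphere (125.88 mm²), the 18×7.5 cube at (-3.5, 10) misses the remaining region (no effect); the r=9.5 sphere at (7.5, -1) partially overlaps it — only the 35.00 mm² overlap (of its 122.07 mm²) is removed, clipping the outline — area = 90.88 mm². So its area = 90.88 mm². Layer 22 is larger (90.88 vs 80.14 mm²).

layer 22 (z = 7.04 mm)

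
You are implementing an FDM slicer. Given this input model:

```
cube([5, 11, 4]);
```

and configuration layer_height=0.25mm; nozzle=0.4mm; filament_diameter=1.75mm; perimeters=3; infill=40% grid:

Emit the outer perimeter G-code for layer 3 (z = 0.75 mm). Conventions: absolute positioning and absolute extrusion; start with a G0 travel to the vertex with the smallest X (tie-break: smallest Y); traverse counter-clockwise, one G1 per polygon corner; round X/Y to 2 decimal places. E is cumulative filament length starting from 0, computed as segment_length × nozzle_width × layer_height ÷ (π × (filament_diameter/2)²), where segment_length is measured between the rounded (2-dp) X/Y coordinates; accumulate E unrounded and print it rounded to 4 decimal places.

At z = 0.75 mm: the cube is present — its section is the full 5×11 rectangle. The outline is a single polygon with 4 vertices. Extrusion per mm of travel: 0.4 × 0.25 / (π × 0.875²) = 0.041575. Accumulating E over each segment gives final E = 1.3304.

G0 X0.00 Y0.00 Z0.75
G1 X5.00 Y0.00 E0.2079
G1 X5.00 Y11.00 E0.6652
G1 X0.00 Y11.00 E0.8731
G1 X0.00 Y0.00 E1.3304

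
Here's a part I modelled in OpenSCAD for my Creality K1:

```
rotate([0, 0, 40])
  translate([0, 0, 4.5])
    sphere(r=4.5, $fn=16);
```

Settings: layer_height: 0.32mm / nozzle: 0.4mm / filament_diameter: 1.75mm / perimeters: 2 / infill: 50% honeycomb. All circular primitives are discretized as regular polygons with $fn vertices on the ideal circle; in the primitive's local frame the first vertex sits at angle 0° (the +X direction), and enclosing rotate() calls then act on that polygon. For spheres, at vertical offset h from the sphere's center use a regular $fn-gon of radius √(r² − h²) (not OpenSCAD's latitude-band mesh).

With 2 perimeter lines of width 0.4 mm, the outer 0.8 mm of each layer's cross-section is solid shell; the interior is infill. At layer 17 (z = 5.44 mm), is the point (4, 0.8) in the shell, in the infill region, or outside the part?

shell

At z = 5.44 mm: the r=4.5 sphere slices to a regular 16-gon of circumradius 4.401 (√(r²−h²) with h=0.94 from center); (rotated 40° about Z; rotation is an isometry so areas/perimeters/island counts are preserved). Overall, the cross-section is a single solid region. Undo the 40° rotation: the query point maps to (3.578, -1.958) in the un-rotated model frame. The nearest boundary edge runs (3.11, -3.11)→(4.07, -1.68); distance from the point to it = 0.25 mm. The point is inside the cross-section, 0.25 mm from the nearest boundary — within the 0.8 mm shell band (2 × 0.4).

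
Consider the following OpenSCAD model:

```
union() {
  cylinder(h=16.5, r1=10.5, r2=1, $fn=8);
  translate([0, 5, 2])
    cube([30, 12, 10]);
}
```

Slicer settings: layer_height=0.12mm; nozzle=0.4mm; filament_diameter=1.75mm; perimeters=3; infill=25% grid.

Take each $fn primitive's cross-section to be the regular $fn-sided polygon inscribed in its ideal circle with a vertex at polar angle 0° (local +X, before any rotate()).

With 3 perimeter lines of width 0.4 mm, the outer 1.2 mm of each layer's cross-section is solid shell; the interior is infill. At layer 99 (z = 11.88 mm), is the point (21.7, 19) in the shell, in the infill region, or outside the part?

At z = 11.88 mm: the cone: at t=0.720 of its height the radius interpolates to r₁+(r₂−r₁)t = 3.660, giving a regular 8-gon of that circumradius; the cube at (0, 5) (footprint 30×12) is included at this height; Merging all regions: the 2 present regions are separate (no shared area or edge), so areas and boundary lengths simply add and each stays a separate island — 2 connected regions. Overall, the cross-section has 2 separate islands. The nearest boundary edge runs (0.00, 17.00)→(30.00, 17.00); distance from the point to it = 2.00 mm. The point is not inside any of the regions above, so it lies outside the cross-section (2.00 mm from the nearest boundary).

outside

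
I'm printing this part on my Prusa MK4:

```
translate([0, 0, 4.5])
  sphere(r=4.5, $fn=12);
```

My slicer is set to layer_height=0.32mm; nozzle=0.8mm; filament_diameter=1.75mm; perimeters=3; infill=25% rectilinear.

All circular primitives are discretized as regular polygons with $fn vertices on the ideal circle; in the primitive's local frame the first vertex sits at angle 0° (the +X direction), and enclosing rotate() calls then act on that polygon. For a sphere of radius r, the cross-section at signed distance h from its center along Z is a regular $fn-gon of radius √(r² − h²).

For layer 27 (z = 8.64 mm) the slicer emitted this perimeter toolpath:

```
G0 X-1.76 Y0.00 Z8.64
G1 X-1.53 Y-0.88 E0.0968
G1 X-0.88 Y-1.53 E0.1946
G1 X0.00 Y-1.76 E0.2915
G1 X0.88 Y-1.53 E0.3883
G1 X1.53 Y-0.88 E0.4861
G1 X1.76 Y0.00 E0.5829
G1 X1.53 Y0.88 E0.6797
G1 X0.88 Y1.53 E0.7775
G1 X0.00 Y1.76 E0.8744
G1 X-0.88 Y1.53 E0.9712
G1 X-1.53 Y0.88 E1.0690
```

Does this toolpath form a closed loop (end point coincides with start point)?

no

Start point (G0): (-1.76, 0.00). End point (last G1): the path does not return to the start — open.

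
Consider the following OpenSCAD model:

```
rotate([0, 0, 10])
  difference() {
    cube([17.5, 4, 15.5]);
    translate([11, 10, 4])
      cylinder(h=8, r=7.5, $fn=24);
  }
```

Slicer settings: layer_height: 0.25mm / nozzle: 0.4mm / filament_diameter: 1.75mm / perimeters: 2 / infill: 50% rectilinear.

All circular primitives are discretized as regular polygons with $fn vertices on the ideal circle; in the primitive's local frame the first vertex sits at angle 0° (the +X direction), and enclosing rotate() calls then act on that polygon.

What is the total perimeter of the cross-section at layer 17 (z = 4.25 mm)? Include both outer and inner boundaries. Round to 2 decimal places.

At z = 4.25 mm: the cube (footprint 17.5×4) is included at this height (perimeter 43.00 mm); the r=7.5 cylinder at (11, 10) contributes a regular 24-gon of circumradius 7.5 (perimeter = 2·24·7.500·sin(180°/24) = 46.99 mm); Taking the first minus the rest: starting from the 17.5×4 cube, the r=7.5 cylinder at (11, 10) partially overlaps it — only the 8.79 mm² overlap (of its 174.70 mm²) is removed, clipping the outline — boundary = 43.67 mm; (rotated 10° about Z; rotation is an isometry so areas/perimeters/island counts are preserved). Overall, the cross-section is a single solid region. Total boundary length (outer) = 43.67 mm.

43.67 mm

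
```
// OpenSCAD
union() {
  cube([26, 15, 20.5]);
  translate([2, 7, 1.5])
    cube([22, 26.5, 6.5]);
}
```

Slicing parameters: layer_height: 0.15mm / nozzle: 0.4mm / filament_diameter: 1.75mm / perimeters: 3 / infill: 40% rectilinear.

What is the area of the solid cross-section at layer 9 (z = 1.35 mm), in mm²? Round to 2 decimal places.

390.00 mm²

At z = 1.35 mm: the cube (footprint 26×15) is included at this height (area 390.00 mm²); the cube at (2, 7) is not intersected at this z (z outside [1.5, 8]); Taking the union: only the 26×15 cube is present, so the union is just that shape — area = 390.00 mm². Overall, the cross-section is a single solid region. Net area = 390.00 mm².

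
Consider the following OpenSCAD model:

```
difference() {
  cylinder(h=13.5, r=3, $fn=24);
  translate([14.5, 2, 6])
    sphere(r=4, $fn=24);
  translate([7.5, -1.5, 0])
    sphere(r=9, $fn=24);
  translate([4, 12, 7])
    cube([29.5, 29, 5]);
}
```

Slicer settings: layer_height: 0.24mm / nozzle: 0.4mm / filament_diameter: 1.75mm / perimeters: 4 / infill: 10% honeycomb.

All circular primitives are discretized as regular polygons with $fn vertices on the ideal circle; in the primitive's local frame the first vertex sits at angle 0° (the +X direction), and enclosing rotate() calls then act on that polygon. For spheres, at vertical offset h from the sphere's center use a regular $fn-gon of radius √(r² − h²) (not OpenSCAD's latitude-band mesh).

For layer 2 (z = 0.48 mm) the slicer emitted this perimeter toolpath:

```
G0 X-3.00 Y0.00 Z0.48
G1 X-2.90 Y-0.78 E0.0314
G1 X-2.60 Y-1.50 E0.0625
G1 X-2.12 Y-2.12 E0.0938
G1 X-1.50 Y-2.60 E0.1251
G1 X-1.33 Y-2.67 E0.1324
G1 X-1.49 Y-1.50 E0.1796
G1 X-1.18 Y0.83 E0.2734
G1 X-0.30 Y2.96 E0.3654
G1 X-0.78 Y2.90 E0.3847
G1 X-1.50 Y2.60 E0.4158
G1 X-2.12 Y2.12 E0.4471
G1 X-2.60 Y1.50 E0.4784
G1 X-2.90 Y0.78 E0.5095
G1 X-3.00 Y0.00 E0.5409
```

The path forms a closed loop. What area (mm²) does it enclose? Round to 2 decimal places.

Apply the shoelace formula to the sequence of (X, Y) vertices; enclosed area = 7.36 mm².

7.36 mm²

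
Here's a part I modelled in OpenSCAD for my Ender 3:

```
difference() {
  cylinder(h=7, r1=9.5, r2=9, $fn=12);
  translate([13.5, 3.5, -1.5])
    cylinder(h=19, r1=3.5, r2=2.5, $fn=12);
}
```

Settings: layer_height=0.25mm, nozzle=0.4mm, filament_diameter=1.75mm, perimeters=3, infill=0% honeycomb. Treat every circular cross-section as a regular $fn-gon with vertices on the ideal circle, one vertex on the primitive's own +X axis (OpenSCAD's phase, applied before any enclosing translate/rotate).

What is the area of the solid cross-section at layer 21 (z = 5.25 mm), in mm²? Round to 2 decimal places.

249.80 mm²

At z = 5.25 mm: the cone (r1=9.5→r2=9) has section circumradius 9.125 here — a regular 12-gon (area = (12/2)·9.125²·sin(360°/12) = 249.80 mm²); the cone at (13.5, 3.5) (r1=3.5→r2=2.5) has section circumradius 3.145 here — a regular 12-gon (area = (12/2)·3.145²·sin(360°/12) = 29.67 mm²); After the difference (first − rest): starting from the cone (249.80 mm²), the cone at (13.5, 3.5) misses the remaining region (no effect) — area = 249.80 mm². Overall, the cross-section is a single solid region. Net area = 249.80 mm².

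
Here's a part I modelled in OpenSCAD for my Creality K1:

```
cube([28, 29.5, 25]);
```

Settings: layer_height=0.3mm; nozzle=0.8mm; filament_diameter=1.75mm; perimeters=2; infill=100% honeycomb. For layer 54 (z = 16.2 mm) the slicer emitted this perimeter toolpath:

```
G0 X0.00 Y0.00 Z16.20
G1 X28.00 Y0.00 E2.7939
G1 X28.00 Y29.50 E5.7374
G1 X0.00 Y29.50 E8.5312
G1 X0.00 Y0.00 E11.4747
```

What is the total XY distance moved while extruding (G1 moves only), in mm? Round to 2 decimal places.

115.00 mm

Sum the Euclidean lengths of each G1 segment: total = 115.00 mm.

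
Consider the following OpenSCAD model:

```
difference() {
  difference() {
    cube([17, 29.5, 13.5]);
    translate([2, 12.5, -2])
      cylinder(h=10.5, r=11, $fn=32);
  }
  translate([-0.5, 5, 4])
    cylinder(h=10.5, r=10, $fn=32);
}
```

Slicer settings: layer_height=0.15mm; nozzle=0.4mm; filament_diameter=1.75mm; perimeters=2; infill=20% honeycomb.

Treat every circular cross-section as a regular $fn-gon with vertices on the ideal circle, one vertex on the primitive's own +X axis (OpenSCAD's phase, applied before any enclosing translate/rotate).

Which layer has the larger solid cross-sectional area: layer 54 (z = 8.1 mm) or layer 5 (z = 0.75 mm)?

layer 5 (z = 0.75 mm)

Layer 54 (z = 8.1): the cube is present — its section is the full 17×29.5 rectangle (area 501.50 mm²); the r=11 cylinder at (2, 12.5) gives a regular 32-gon of circumradius 11 (constant along its height) (area = (32/2)·11.000²·sin(360°/32) = 377.69 mm²); Taking the first minus the rest: starting from the 17×29.5 cube (501.50 mm²), the r=11 cylinder at (2, 12.5) partially overlaps it — only the 232.45 mm² overlap (of its 377.69 mm²) is removed, clipping the outline — area = 269.05 mm²; the cylinder at (-0.5, 5): section is a regular 32-gon, circumradius r=10 (area = (32/2)·10.000²·sin(360°/32) = 312.14 mm²); Subtracting the remaining from the first: starting from the result so far (269.05 mm²), the r=10 cylinder at (-0.5, 5) partially overlaps it — only the 19.35 mm² overlap (of its 312.14 mm²) is removed, clipping the outline — area = 249.69 mm². So its area = 249.69 mm². Layer 5 (z = 0.75): the cube is present — its section is the full 17×29.5 rectangle (area 501.50 mm²); the r=11 cylinder at (2, 12.5) contributes a regular 32-gon of circumradius 11 (area = (32/2)·11.000²·sin(360°/32) = 377.69 mm²); After the difference (first − rest): starting from the 17×29.5 cube (501.50 mm²), the r=11 cylinder at (2, 12.5) partially overlaps it — only the 232.45 mm² overlap (of its 377.69 mm²) is removed, clipping the outline — area = 269.05 mm²; the cylinder at (-0.5, 5) does not reach this height (z outside [4, 14.5]); After the difference (first − rest): none of the subtracted shapes is present at this height, so the result so far is unchanged — area = 269.05 mm². So its area = 269.05 mm². Layer 5 is larger (269.05 vs 249.69 mm²).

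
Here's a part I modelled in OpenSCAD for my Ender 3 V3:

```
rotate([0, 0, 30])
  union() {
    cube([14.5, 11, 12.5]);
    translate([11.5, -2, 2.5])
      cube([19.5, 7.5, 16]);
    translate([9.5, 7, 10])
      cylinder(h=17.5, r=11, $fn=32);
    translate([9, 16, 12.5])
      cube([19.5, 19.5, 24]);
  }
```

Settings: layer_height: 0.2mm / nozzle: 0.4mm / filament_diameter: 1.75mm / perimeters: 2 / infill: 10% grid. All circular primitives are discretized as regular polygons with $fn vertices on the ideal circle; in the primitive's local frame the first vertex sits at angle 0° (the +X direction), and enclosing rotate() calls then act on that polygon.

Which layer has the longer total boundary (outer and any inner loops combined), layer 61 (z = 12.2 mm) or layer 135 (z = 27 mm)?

Layer 61 (z = 12.2): the cube is present — its section is the full 14.5×11 rectangle (perimeter 51.00 mm); the 19.5×7.5 cube at (11.5, -2) contributes its full rectangle (perimeter 54.00 mm); the r=11 cylinder at (9.5, 7) gives a regular 32-gon of circumradius 11 (constant along its height) (perimeter = 2·32·11.000·sin(180°/32) = 69.00 mm); the cube at (9, 16) is not intersected at this z (z outside [12.5, 36.5]); Merging all regions: the regions partially overlap (shared area 213.41 mm²), so the edge portions inside another operand are dropped and the merged outline is re-measured after clipping — boundary = 94.05 mm; (whole slice rotated 30° about Z — lengths, areas and connectivity unchanged). So its perimeter = 94.05 mm. Layer 135 (z = 27): the cube is not intersected at this z (z outside [0, 12.5]); the cube at (11.5, -2) is absent (z outside [2.5, 18.5]); the r=11 cylinder at (9.5, 7) contributes a regular 32-gon of circumradius 11 (perimeter = 2·32·11.000·sin(180°/32) = 69.00 mm); the cube at (9, 16) (footprint 19.5×19.5) is included at this height (perimeter 78.00 mm); Combining (union): the regions partially overlap (shared area 9.36 mm²), so the edge portions inside another operand are dropped and the merged outline is re-measured after clipping — boundary = 131.06 mm; (rotated 30° about Z; rotation is an isometry so areas/perimeters/island counts are preserved). So its perimeter = 131.06 mm. Layer 135 is larger (131.06 vs 94.05 mm).

layer 135 (z = 27 mm)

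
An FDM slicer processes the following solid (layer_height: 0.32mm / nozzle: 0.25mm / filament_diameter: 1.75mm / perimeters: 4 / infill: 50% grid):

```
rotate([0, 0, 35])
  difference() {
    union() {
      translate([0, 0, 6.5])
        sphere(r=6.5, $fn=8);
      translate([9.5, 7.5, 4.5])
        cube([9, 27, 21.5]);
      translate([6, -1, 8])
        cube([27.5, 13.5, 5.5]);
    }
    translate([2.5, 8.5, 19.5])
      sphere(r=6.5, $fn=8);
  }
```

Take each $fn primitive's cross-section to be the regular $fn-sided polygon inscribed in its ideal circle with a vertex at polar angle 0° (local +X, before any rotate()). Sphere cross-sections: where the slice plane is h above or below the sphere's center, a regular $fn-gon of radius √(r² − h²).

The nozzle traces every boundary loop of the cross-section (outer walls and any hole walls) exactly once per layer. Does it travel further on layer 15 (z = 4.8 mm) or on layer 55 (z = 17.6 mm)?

Layer 15 (z = 4.8): the r=6.5 sphere contributes a regular 8-gon of circumradius √(6.5²−1.7²) = 6.274 (perimeter = 2·8·6.274·sin(180°/8) = 38.41 mm); the cube at (9.5, 7.5) is present — its section is the full 9×27 rectangle (perimeter 72.00 mm); the cube at (6, -1) is not intersected at this z (z outside [8, 13.5]); Taking the union: the 2 present regions are separate (no shared area or edge), so areas and boundary lengths simply add and each stays a separate island — boundary = 110.41 mm; the sphere at (2.5, 8.5) is not intersected at this z (|z−center|=14.700 > r=6.5); After the difference (first − rest): none of the subtracted shapes is present at this height, so that combined region is unchanged — boundary = 110.41 mm; (rotated 35° about Z; rotation is an isometry so areas/perimeters/island counts are preserved). So its perimeter = 110.41 mm. Layer 55 (z = 17.6): the sphere is not intersected at this z (|z−center|=11.100 > r=6.5); the cube at (9.5, 7.5) is present — its section is the full 9×27 rectangle (perimeter 72.00 mm); the cube at (6, -1) does not reach this height (z outside [8, 13.5]); Merging all regions: only the 9×27 cube at (9.5, 7.5) is present, so the union is just that shape — boundary = 72.00 mm; the r=6.5 sphere at (2.5, 8.5) slices to a regular 8-gon of circumradius 6.216 (√(r²−h²) with h=1.9 from center) (perimeter = 2·8·6.216·sin(180°/8) = 38.06 mm); Subtracting the remaining from the first: starting from that combined region, the r=6.5 sphere at (2.5, 8.5) misses the remaining region (no effect) — boundary = 72.00 mm; (whole slice rotated 35° about Z — lengths, areas and connectivity unchanged). So its perimeter = 72.00 mm. Layer 15 is larger (110.41 vs 72.00 mm).

layer 15 (z = 4.8 mm)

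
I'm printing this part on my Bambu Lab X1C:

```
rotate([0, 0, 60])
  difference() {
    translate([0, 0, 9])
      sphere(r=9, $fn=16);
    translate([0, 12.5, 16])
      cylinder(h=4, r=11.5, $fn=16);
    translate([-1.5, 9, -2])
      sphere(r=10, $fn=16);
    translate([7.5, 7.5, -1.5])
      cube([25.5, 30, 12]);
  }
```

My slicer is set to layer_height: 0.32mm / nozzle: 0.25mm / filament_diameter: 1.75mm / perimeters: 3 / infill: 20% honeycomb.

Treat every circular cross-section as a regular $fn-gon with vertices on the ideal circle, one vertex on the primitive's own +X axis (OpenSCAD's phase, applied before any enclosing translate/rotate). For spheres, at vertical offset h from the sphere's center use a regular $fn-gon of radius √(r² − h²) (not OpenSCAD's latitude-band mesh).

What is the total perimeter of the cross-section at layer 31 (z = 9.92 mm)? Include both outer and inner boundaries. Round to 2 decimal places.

At z = 9.92 mm: the r=9 sphere contributes a regular 16-gon of circumradius √(9²−0.92²) = 8.953 (perimeter = 2·16·8.953·sin(180°/16) = 55.89 mm); the cylinder at (0, 12.5) does not reach this height (z outside [16, 20]); the sphere at (-1.5, 9) does not reach this height (|z−center|=11.920 > r=10); the cube at (7.5, 7.5) (footprint 25.5×30) is included at this height (perimeter 111.00 mm); After the difference (first − rest): starting from the r=9 sphere, the 25.5×30 cube at (7.5, 7.5) misses the remaining region (no effect) — boundary = 55.89 mm; (whole slice rotated 60° about Z — lengths, areas and connectivity unchanged). Overall, the cross-section is a single solid region. Total boundary length (outer) = 55.89 mm.

55.89 mm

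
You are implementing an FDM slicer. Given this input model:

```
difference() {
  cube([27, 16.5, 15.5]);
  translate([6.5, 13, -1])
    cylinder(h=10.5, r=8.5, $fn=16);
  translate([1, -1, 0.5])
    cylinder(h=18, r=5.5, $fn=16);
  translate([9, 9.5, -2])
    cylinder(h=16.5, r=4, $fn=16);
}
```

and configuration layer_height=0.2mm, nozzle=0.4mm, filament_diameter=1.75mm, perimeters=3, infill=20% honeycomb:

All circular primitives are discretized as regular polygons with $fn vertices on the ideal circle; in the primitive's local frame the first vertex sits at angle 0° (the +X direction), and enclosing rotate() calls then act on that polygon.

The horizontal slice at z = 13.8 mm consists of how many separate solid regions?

1

At z = 13.8 mm: the cube (footprint 27×16.5) is included at this height; the cylinder at (6.5, 13) is not intersected at this z (z outside [-1, 9.5]); the r=5.5 cylinder at (1, -1) gives a regular 16-gon of circumradius 5.5 (constant along its height); the r=4 cylinder at (9, 9.5) contributes a regular 16-gon of circumradius 4; After the difference (first − rest): starting from the 27×16.5 cube, the r=5.5 cylinder at (1, -1) partially overlaps it — only the 22.15 mm² overlap (of its 92.61 mm²) is removed, clipping the outline; the r=4 cylinder at (9, 9.5) lies wholly inside it (removes its full 48.98 mm² and its 24.97 mm outline becomes a hole wall) — 1 connected region with 1 hole. The result has 1 disconnected region.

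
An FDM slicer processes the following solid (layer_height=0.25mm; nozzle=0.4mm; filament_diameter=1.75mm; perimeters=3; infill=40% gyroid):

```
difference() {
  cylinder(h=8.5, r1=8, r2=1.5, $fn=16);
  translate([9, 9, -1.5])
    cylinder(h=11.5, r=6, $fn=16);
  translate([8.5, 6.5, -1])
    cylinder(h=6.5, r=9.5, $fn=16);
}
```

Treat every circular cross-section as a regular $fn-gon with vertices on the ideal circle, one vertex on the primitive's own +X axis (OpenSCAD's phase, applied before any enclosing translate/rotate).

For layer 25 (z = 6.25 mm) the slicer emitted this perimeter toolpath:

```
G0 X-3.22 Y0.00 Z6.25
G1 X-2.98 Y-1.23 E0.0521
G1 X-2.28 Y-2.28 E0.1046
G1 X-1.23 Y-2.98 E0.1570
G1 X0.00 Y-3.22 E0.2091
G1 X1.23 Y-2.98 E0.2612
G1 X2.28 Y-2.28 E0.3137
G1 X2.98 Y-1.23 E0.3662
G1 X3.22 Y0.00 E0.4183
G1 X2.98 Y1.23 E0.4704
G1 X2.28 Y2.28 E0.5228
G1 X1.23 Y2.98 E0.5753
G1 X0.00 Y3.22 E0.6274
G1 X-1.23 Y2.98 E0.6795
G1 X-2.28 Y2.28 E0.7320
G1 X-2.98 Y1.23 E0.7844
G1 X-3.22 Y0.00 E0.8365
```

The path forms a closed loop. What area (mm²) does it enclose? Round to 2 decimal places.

31.80 mm²

Apply the shoelace formula to the sequence of (X, Y) vertices; enclosed area = 31.80 mm².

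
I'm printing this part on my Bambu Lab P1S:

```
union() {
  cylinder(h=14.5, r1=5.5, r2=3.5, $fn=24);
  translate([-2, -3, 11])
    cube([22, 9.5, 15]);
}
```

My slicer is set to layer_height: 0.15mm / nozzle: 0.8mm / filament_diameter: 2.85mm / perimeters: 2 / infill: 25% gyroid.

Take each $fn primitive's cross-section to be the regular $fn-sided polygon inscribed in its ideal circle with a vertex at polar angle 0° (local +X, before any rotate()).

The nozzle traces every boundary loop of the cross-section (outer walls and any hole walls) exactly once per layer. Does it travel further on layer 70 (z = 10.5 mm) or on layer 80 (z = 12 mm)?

layer 80 (z = 12 mm)

Layer 70 (z = 10.5): the cone (r1=5.5→r2=3.5) has section circumradius 4.052 here — a regular 24-gon (perimeter = 2·24·4.052·sin(180°/24) = 25.39 mm); the cube at (-2, -3) is not intersected at this z (z outside [11, 26]); Taking the union: only the cone is present, so the union is just that shape — boundary = 25.39 mm. So its perimeter = 25.39 mm. Layer 80 (z = 12): the cone (r1=5.5→r2=3.5) has section circumradius 3.845 here — a regular 24-gon (perimeter = 2·24·3.845·sin(180°/24) = 24.09 mm); the cube at (-2, -3) is present — its section is the full 22×9.5 rectangle (perimeter 63.00 mm); Merging all regions: the regions partially overlap (shared area 34.91 mm²), so the edge portions inside another operand are dropped and the merged outline is re-measured after clipping — boundary = 64.87 mm. So its perimeter = 64.87 mm. Layer 80 is larger (64.87 vs 25.39 mm).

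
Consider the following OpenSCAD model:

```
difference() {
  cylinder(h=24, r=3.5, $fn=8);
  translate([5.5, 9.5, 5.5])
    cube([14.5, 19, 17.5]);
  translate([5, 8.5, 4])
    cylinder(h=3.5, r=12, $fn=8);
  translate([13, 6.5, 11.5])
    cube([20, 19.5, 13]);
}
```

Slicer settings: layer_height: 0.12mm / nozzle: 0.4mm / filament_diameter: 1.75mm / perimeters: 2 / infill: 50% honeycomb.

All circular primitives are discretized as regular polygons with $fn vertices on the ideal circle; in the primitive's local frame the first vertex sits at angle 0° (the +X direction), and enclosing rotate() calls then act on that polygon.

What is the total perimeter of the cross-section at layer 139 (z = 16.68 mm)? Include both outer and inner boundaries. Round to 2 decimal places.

21.43 mm

At z = 16.68 mm: the r=3.5 cylinder gives a regular 8-gon of circumradius 3.5 (constant along its height) (perimeter = 2·8·3.500·sin(180°/8) = 21.43 mm); the cube at (5.5, 9.5) (footprint 14.5×19) is included at this height (perimeter 67.00 mm); the cylinder at (5, 8.5) does not reach this height (z outside [4, 7.5]); the cube at (13, 6.5) (footprint 20×19.5) is included at this height (perimeter 79.00 mm); Taking the first minus the rest: starting from the r=3.5 cylinder, the 14.5×19 cube at (5.5, 9.5) misses the remaining region (no effect); the 20×19.5 cube at (13, 6.5) misses the remaining region (no effect) — boundary = 21.43 mm. Overall, the cross-section is a single solid region. Total boundary length (outer) = 21.43 mm.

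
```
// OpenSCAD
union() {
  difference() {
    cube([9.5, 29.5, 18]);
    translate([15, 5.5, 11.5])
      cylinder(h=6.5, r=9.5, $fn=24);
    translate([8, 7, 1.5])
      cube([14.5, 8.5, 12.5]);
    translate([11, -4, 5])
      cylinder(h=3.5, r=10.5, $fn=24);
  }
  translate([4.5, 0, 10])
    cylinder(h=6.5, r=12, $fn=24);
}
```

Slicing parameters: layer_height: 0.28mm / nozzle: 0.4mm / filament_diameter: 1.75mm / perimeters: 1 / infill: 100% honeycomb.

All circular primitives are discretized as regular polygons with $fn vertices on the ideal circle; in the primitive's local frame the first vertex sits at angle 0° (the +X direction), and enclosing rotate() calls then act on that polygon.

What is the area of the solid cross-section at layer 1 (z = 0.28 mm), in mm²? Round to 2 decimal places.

At z = 0.28 mm: the cube is present — its section is the full 9.5×29.5 rectangle (area 280.25 mm²); the cylinder at (15, 5.5) is not intersected at this z (z outside [11.5, 18]); the cube at (8, 7) is not intersected at this z (z outside [1.5, 14]); the cylinder at (11, -4) is absent (z outside [5, 8.5]); After the difference (first − rest): none of the subtracted shapes is present at this height, so the 9.5×29.5 cube is unchanged — area = 280.25 mm²; the cylinder at (4.5, 0) is not intersected at this z (z outside [10, 16.5]); Combining (union): only that combined region is present, so the union is just that shape — area = 280.25 mm². Overall, the cross-section is a single solid region. Net area = 280.25 mm².

280.25 mm²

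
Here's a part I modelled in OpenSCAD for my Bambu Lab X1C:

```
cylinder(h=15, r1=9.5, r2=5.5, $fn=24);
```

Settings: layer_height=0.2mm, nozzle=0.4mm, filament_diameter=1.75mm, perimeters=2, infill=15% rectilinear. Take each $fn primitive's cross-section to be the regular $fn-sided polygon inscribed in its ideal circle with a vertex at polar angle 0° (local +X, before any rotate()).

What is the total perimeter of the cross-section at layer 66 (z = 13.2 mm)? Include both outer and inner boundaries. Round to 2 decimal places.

37.47 mm

At z = 13.2 mm: the cone: at t=0.880 of its height the radius interpolates to r₁+(r₂−r₁)t = 5.980, giving a regular 24-gon of that circumradius (perimeter = 2·24·5.980·sin(180°/24) = 37.47 mm). Overall, the cross-section is a single solid region. Total boundary length (outer) = 37.47 mm.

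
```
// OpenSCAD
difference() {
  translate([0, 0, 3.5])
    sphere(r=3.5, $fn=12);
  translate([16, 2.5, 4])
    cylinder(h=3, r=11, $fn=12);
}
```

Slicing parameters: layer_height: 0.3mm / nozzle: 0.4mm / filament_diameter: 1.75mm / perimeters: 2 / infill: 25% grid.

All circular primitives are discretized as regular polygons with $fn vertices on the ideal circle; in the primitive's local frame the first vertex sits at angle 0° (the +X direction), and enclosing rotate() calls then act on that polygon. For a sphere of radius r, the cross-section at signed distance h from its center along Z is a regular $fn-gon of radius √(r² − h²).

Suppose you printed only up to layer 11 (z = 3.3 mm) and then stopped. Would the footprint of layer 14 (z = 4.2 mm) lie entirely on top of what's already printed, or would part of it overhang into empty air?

entirely on top

Compare the two slices. At z = 3.3: the sphere: section is a regular 12-gon, circumradius = √(r²−h²) = √(3.5²−0.2²) = 3.494 (area = (12/2)·3.494²·sin(360°/12) = 36.63 mm²); the cylinder at (16, 2.5) is not intersected at this z (z outside [4, 7]); Taking the first minus the rest: none of the subtracted shapes is present at this height, so the r=3.5 sphere is unchanged — area = 36.63 mm². At z = 4.2: the r=3.5 sphere slices to a regular 12-gon of circumradius 3.429 (√(r²−h²) with h=0.7 from center) (area = (12/2)·3.429²·sin(360°/12) = 35.28 mm²); the r=11 cylinder at (16, 2.5) contributes a regular 12-gon of circumradius 11 (area = (12/2)·11.000²·sin(360°/12) = 363.00 mm²); After the difference (first − rest): starting from the r=3.5 sphere (35.28 mm²), the r=11 cylinder at (16, 2.5) misses the remaining region (no effect) — area = 35.28 mm². Checking containment: the cross-section at z = 4.2 is a subset of the cross-section at z = 3.3.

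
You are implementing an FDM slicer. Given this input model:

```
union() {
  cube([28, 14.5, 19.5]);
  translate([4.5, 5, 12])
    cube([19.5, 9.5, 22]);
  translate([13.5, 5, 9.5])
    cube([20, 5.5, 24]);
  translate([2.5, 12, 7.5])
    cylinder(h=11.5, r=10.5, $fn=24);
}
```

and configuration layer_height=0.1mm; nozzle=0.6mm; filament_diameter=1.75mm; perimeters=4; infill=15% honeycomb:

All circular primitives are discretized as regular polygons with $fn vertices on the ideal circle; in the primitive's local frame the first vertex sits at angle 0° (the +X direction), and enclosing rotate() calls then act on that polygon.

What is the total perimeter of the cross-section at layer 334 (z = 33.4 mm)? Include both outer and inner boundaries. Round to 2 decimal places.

77.00 mm

At z = 33.4 mm: the cube is not intersected at this z (z outside [0, 19.5]); the 19.5×9.5 cube at (4.5, 5) contributes its full rectangle (perimeter 58.00 mm); the cube at (13.5, 5) (footprint 20×5.5) is included at this height (perimeter 51.00 mm); the cylinder at (2.5, 12) does not reach this height (z outside [7.5, 19]); Taking the union: the regions partially overlap (shared area 57.75 mm²), so the edge portions inside another operand are dropped and the merged outline is re-measured after clipping — boundary = 77.00 mm. Overall, the cross-section is a single solid region. Total boundary length (outer) = 77.00 mm.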